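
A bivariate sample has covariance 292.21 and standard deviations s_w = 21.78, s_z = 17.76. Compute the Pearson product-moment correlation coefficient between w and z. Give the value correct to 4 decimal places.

0.7554

r = Cov(w,z) / (s_w · s_z) = 292.21 / (21.78 × 17.76)
  = 292.21 / 386.8128 ≈ 0.7554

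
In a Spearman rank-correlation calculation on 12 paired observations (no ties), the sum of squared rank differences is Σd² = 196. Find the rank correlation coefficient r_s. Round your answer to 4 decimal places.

ρ = 1 − 6Σd² / [n(n²−1)] = 1 − 6×196 / (12×143)
  = 1 − 1176/1716 = 1 − 0.68531 ≈ 0.3147

0.3147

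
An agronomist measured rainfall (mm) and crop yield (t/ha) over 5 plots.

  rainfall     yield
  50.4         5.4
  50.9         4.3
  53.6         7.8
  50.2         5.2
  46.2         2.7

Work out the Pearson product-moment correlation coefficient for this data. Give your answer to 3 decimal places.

0.929

n = 5, Σx = 251.3, Σy = 25.4, Σx² = 12658.41, Σy² = 142.82, Σxy = 1294.89
nΣxy − ΣxΣy = 6474.45 − 6383.02 = 91.43
nΣx² − (Σx)² = 63292.05 − 63151.69 = 140.36; nΣy² − (Σy)² = 714.1 − 645.16 = 68.94
r = 91.43 / √(140.36 × 68.94) = 91.43 / 98.3688 ≈ 0.929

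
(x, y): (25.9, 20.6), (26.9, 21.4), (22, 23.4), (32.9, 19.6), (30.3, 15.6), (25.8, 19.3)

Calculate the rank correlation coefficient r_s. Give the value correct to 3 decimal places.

Rank x: 3, 4, 1, 6, 5, 2
Rank y: 4, 5, 6, 3, 1, 2
d = rank(x) − rank(y): -1, -1, -5, 3, 4, 0; Σd² = 52
ρ = 1 − 6Σd² / [n(n²−1)] = 1 − 6×52 / (6×35) = 1 − 312/210 ≈ -0.486

-0.486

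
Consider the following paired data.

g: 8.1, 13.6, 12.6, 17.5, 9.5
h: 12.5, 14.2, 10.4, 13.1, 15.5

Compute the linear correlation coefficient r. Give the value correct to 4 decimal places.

-0.1268

n = 5, Σg = 61.3, Σh = 65.7, Σg² = 805.83, Σh² = 877.91, Σgh = 801.91
nΣgh − ΣgΣh = 4009.55 − 4027.41 = -17.86
nΣg² − (Σg)² = 4029.15 − 3757.69 = 271.46; nΣh² − (Σh)² = 4389.55 − 4316.49 = 73.06
r = -17.86 / √(271.46 × 73.06) = -17.86 / 140.8292 ≈ -0.1268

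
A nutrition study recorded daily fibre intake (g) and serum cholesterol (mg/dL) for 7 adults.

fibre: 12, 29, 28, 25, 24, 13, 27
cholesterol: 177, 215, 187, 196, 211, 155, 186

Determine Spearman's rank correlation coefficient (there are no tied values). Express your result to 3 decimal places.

Rank fibre: 1, 7, 6, 4, 3, 2, 5
Rank cholesterol: 2, 7, 4, 5, 6, 1, 3
d = rank(fibre) − rank(cholesterol): -1, 0, 2, -1, -3, 1, 2; Σd² = 20
ρ = 1 − 6Σd² / [n(n²−1)] = 1 − 6×20 / (7×48) = 1 − 120/336 ≈ 0.643

0.643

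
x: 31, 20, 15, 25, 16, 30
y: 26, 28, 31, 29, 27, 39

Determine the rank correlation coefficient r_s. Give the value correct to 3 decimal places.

Rank x: 6, 3, 1, 4, 2, 5
Rank y: 1, 3, 5, 4, 2, 6
d = rank(x) − rank(y): 5, 0, -4, 0, 0, -1; Σd² = 42
ρ = 1 − 6Σd² / [n(n²−1)] = 1 − 6×42 / (6×35) = 1 − 252/210 ≈ -0.200

-0.200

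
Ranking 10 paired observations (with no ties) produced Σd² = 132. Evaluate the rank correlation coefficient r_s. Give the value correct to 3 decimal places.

ρ = 1 − 6Σd² / [n(n²−1)] = 1 − 6×132 / (10×99)
  = 1 − 792/990 = 1 − 0.8000 ≈ 0.200

0.200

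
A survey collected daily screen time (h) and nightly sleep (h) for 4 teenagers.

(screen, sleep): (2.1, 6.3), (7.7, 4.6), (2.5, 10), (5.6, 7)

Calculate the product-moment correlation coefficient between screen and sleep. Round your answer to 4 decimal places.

-0.6675

n = 4, Σx = 17.9, Σy = 27.9, Σx² = 101.31, Σy² = 209.85, Σxy = 112.85
nΣxy − ΣxΣy = 451.4 − 499.41 = -48.01
nΣx² − (Σx)² = 405.24 − 320.41 = 84.83; nΣy² − (Σy)² = 839.4 − 778.41 = 60.99
r = -48.01 / √(84.83 × 60.99) = -48.01 / 71.9290 ≈ -0.6675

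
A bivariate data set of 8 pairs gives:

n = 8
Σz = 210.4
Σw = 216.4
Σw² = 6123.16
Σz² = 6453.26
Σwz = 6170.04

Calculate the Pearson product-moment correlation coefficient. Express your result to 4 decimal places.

r = (nΣwz − ΣwΣz) / √[(nΣw² − (Σw)²)(nΣz² − (Σz)²)]
Numerator: 8×6170.04 − 216.4×210.4 = 3829.76
Denominator: √[(48985.28 − 46828.96)(51626.08 − 44268.16)] = √[2156.32 × 7357.92] = 3983.2186
r = 3829.76 / 3983.2186 ≈ 0.9615

0.9615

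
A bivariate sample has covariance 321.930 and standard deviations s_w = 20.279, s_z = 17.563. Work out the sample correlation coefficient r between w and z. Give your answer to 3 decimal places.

r = Cov(w,z) / (s_w · s_z) = 321.930 / (20.279 × 17.563)
  = 321.930 / 356.1601 ≈ 0.904

0.904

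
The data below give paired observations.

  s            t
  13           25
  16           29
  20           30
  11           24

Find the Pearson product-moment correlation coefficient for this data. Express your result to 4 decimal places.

0.9542

n = 4, Σs = 60, Σt = 108, Σs² = 946, Σt² = 2942, Σst = 1653
nΣst − ΣsΣt = 6612 − 6480 = 132
nΣs² − (Σs)² = 3784 − 3600 = 184; nΣt² − (Σt)² = 11768 − 11664 = 104
r = 132 / √(184 × 104) = 132 / 138.3329 ≈ 0.9542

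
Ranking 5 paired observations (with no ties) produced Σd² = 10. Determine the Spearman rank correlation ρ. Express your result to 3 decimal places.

ρ = 1 − 6Σd² / [n(n²−1)] = 1 − 6×10 / (5×24)
  = 1 − 60/120 = 1 − 0.5000 ≈ 0.500

0.500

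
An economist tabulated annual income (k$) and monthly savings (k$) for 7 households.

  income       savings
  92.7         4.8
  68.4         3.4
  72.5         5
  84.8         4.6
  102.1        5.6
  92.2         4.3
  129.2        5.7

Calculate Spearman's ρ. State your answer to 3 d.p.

0.750

Rank income: 5, 1, 2, 3, 6, 4, 7
Rank savings: 4, 1, 5, 3, 6, 2, 7
d = rank(income) − rank(savings): 1, 0, -3, 0, 0, 2, 0; Σd² = 14
ρ = 1 − 6Σd² / [n(n²−1)] = 1 − 6×14 / (7×48) = 1 − 84/336 ≈ 0.750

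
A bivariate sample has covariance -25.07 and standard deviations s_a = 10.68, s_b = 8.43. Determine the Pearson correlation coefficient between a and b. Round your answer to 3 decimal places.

r = Cov(a,b) / (s_a · s_b) = -25.07 / (10.68 × 8.43)
  = -25.07 / 90.0324 ≈ -0.278

-0.278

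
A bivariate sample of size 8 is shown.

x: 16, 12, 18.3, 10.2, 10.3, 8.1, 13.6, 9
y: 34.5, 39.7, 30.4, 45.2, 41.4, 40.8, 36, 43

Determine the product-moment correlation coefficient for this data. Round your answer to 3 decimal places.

n = 8, Σx = 97.5, Σy = 311, Σx² = 1276.59, Σy² = 12257.14, Σxy = 3679.26
nΣxy − ΣxΣy = 29434.08 − 30322.5 = -888.42
nΣx² − (Σx)² = 10212.72 − 9506.25 = 706.47; nΣy² − (Σy)² = 98057.12 − 96721 = 1336.12
r = -888.42 / √(706.47 × 1336.12) = -888.42 / 971.5599 ≈ -0.914

-0.914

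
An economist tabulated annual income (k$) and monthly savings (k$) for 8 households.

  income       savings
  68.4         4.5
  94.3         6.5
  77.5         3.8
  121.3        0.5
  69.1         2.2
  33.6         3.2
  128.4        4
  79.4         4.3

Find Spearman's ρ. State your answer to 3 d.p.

Rank income: 2, 6, 4, 7, 3, 1, 8, 5
Rank savings: 7, 8, 4, 1, 2, 3, 5, 6
d = rank(income) − rank(savings): -5, -2, 0, 6, 1, -2, 3, -1; Σd² = 80
ρ = 1 − 6Σd² / [n(n²−1)] = 1 − 6×80 / (8×63) = 1 − 480/504 ≈ 0.048

0.048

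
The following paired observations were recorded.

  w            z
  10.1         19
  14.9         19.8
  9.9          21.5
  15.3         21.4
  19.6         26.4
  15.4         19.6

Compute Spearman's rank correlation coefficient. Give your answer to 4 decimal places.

Rank w: 2, 3, 1, 4, 6, 5
Rank z: 1, 3, 5, 4, 6, 2
d = rank(w) − rank(z): 1, 0, -4, 0, 0, 3; Σd² = 26
ρ = 1 − 6Σd² / [n(n²−1)] = 1 − 6×26 / (6×35) = 1 − 156/210 ≈ 0.2571

0.2571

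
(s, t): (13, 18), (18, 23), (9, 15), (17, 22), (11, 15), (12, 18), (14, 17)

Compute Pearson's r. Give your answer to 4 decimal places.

0.9436

n = 7, Σs = 94, Σt = 128, Σs² = 1324, Σt² = 2400, Σst = 1776
nΣst − ΣsΣt = 12432 − 12032 = 400
nΣs² − (Σs)² = 9268 − 8836 = 432; nΣt² − (Σt)² = 16800 − 16384 = 416
r = 400 / √(432 × 416) = 400 / 423.9245 ≈ 0.9436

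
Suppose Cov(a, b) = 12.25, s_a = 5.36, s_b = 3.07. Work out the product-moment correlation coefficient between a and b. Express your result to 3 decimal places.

0.744

r = Cov(a,b) / (s_a · s_b) = 12.25 / (5.36 × 3.07)
  = 12.25 / 16.4552 ≈ 0.744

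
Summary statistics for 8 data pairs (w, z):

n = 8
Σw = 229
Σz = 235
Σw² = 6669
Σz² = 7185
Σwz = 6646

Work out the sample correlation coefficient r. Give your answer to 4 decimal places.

-0.4514

r = (nΣwz − ΣwΣz) / √[(nΣw² − (Σw)²)(nΣz² − (Σz)²)]
Numerator: 8×6646 − 229×235 = -647
Denominator: √[(53352 − 52441)(57480 − 55225)] = √[911 × 2255] = 1433.2847
r = -647 / 1433.2847 ≈ -0.4514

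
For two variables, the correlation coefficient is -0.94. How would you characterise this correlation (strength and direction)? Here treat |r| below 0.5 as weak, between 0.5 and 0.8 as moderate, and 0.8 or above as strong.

r = -0.94 < 0 so the relationship is negative.
|r| = 0.94, which falls in the strong range.

strong negative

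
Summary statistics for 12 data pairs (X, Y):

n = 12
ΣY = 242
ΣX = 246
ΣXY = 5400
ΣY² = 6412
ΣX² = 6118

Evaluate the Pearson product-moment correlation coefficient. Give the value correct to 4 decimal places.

r = (nΣXY − ΣXΣY) / √[(nΣX² − (ΣX)²)(nΣY² − (ΣY)²)]
Numerator: 12×5400 − 246×242 = 5268
Denominator: √[(73416 − 60516)(76944 − 58564)] = √[12900 × 18380] = 15398.1168
r = 5268 / 15398.1168 ≈ 0.3421

0.3421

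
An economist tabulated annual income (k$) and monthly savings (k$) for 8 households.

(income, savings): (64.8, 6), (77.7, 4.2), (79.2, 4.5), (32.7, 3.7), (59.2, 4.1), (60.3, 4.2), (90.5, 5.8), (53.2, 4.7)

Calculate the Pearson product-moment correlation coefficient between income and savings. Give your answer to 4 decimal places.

n = 8, Σx = 517.6, Σy = 37.2, Σx² = 35739.48, Σy² = 177.76, Σxy = 2463.45
nΣxy − ΣxΣy = 19707.6 − 19254.72 = 452.88
nΣx² − (Σx)² = 285915.84 − 267909.76 = 18006.08; nΣy² − (Σy)² = 1422.08 − 1383.84 = 38.24
r = 452.88 / √(18006.08 × 38.24) = 452.88 / 829.7906 ≈ 0.5458

0.5458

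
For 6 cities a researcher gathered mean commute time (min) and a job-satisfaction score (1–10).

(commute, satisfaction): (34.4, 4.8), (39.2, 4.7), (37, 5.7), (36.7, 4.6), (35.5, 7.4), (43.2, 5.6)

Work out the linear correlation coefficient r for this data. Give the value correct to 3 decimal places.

-0.106

n = 6, Σx = 226, Σy = 32.8, Σx² = 8562.38, Σy² = 184.9, Σxy = 1233.7
nΣxy − ΣxΣy = 7402.2 − 7412.8 = -10.6
nΣx² − (Σx)² = 51374.28 − 51076 = 298.28; nΣy² − (Σy)² = 1109.4 − 1075.84 = 33.56
r = -10.6 / √(298.28 × 33.56) = -10.6 / 100.0514 ≈ -0.106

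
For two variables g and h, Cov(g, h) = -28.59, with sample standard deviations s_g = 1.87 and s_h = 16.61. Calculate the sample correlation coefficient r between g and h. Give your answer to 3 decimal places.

r = Cov(g,h) / (s_g · s_h) = -28.59 / (1.87 × 16.61)
  = -28.59 / 31.0607 ≈ -0.920

-0.920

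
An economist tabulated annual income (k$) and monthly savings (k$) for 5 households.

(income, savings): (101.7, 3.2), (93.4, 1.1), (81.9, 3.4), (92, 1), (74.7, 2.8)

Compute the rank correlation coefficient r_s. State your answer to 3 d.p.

-0.100

Rank income: 5, 4, 2, 3, 1
Rank savings: 4, 2, 5, 1, 3
d = rank(income) − rank(savings): 1, 2, -3, 2, -2; Σd² = 22
ρ = 1 − 6Σd² / [n(n²−1)] = 1 − 6×22 / (5×24) = 1 − 132/120 ≈ -0.100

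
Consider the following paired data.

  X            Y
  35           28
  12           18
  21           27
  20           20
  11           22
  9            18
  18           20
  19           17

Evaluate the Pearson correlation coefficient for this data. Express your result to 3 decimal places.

n = 8, ΣX = 145, ΣY = 170, ΣX² = 3097, ΣY² = 3734, ΣXY = 3250
nΣXY − ΣXΣY = 26000 − 24650 = 1350
nΣX² − (ΣX)² = 24776 − 21025 = 3751; nΣY² − (ΣY)² = 29872 − 28900 = 972
r = 1350 / √(3751 × 972) = 1350 / 1909.4429 ≈ 0.707

0.707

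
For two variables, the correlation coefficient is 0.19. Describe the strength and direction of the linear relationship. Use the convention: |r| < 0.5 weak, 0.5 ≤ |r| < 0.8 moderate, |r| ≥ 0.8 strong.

r = 0.19 > 0 so the relationship is positive.
|r| = 0.19, which falls in the weak range.

weak positive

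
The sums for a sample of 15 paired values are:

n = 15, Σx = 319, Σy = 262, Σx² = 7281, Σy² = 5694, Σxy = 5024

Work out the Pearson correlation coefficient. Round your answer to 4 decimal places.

-0.7351

r = (nΣxy − ΣxΣy) / √[(nΣx² − (Σx)²)(nΣy² − (Σy)²)]
Numerator: 15×5024 − 319×262 = -8218
Denominator: √[(109215 − 101761)(85410 − 68644)] = √[7454 × 16766] = 11179.1665
r = -8218 / 11179.1665 ≈ -0.7351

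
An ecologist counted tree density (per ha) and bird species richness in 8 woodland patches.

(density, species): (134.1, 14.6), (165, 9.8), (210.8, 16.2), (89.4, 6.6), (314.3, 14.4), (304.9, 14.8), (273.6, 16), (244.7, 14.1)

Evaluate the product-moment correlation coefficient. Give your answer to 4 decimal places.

n = 8, Σx = 1736.8, Σy = 106.5, Σx² = 424120.36, Σy² = 1496.41, Σxy = 24446.17
nΣxy − ΣxΣy = 195569.36 − 184969.2 = 10600.16
nΣx² − (Σx)² = 3392962.88 − 3016474.24 = 376488.64; nΣy² − (Σy)² = 11971.28 − 11342.25 = 629.03
r = 10600.16 / √(376488.64 × 629.03) = 10600.16 / 15389.0432 ≈ 0.6888

0.6888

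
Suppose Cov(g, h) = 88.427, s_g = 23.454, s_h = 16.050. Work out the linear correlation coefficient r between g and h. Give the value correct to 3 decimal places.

0.235

r = Cov(g,h) / (s_g · s_h) = 88.427 / (23.454 × 16.050)
  = 88.427 / 376.4367 ≈ 0.235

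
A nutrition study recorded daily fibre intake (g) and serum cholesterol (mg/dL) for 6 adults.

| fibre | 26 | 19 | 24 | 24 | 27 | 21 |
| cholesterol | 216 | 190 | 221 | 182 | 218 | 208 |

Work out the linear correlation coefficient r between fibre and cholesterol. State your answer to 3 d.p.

n = 6, Σx = 141, Σy = 1235, Σx² = 3359, Σy² = 255509, Σxy = 29152
nΣxy − ΣxΣy = 174912 − 174135 = 777
nΣx² − (Σx)² = 20154 − 19881 = 273; nΣy² − (Σy)² = 1533054 − 1525225 = 7829
r = 777 / √(273 × 7829) = 777 / 1461.9566 ≈ 0.531

0.531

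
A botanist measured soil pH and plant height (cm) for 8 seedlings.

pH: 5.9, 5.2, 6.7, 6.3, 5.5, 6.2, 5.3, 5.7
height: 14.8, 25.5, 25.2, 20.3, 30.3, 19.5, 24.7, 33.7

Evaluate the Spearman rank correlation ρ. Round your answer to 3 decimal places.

Rank pH: 5, 1, 8, 7, 3, 6, 2, 4
Rank height: 1, 6, 5, 3, 7, 2, 4, 8
d = rank(pH) − rank(height): 4, -5, 3, 4, -4, 4, -2, -4; Σd² = 118
ρ = 1 − 6Σd² / [n(n²−1)] = 1 − 6×118 / (8×63) = 1 − 708/504 ≈ -0.405

-0.405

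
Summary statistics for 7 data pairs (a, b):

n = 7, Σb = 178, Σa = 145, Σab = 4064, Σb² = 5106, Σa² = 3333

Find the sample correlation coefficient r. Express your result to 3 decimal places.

r = (nΣab − ΣaΣb) / √[(nΣa² − (Σa)²)(nΣb² − (Σb)²)]
Numerator: 7×4064 − 145×178 = 2638
Denominator: √[(23331 − 21025)(35742 − 31684)] = √[2306 × 4058] = 3059.0436
r = 2638 / 3059.0436 ≈ 0.862

0.862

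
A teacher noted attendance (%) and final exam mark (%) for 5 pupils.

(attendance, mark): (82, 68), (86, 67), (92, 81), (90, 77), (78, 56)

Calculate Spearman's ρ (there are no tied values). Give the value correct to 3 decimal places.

0.900

Rank attendance: 2, 3, 5, 4, 1
Rank mark: 3, 2, 5, 4, 1
d = rank(attendance) − rank(mark): -1, 1, 0, 0, 0; Σd² = 2
ρ = 1 − 6Σd² / [n(n²−1)] = 1 − 6×2 / (5×24) = 1 − 12/120 ≈ 0.900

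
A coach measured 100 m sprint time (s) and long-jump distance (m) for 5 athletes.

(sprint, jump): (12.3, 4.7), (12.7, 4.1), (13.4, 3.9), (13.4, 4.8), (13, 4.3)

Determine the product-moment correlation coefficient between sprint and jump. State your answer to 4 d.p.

-0.2312

n = 5, Σx = 64.8, Σy = 21.8, Σx² = 840.7, Σy² = 95.64, Σxy = 282.36
nΣxy − ΣxΣy = 1411.8 − 1412.64 = -0.84
nΣx² − (Σx)² = 4203.5 − 4199.04 = 4.46; nΣy² − (Σy)² = 478.2 − 475.24 = 2.96
r = -0.84 / √(4.46 × 2.96) = -0.84 / 3.6334 ≈ -0.2312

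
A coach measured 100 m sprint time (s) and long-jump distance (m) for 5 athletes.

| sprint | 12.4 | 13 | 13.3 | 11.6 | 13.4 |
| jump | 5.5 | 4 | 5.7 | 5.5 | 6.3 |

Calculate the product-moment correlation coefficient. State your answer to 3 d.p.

n = 5, Σx = 63.7, Σy = 27, Σx² = 813.77, Σy² = 148.68, Σxy = 344.23
nΣxy − ΣxΣy = 1721.15 − 1719.9 = 1.25
nΣx² − (Σx)² = 4068.85 − 4057.69 = 11.16; nΣy² − (Σy)² = 743.4 − 729 = 14.4
r = 1.25 / √(11.16 × 14.4) = 1.25 / 12.6769 ≈ 0.099

0.099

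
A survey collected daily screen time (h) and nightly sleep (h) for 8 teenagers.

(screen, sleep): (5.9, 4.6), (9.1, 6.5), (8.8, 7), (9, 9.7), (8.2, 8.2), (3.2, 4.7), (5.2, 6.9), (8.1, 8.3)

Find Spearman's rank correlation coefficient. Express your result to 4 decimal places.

0.4524

Rank screen: 3, 8, 6, 7, 5, 1, 2, 4
Rank sleep: 1, 3, 5, 8, 6, 2, 4, 7
d = rank(screen) − rank(sleep): 2, 5, 1, -1, -1, -1, -2, -3; Σd² = 46
ρ = 1 − 6Σd² / [n(n²−1)] = 1 − 6×46 / (8×63) = 1 − 276/504 ≈ 0.4524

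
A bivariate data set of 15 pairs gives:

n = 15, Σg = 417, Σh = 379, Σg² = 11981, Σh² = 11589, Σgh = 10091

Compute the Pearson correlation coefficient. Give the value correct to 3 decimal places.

r = (nΣgh − ΣgΣh) / √[(nΣg² − (Σg)²)(nΣh² − (Σh)²)]
Numerator: 15×10091 − 417×379 = -6678
Denominator: √[(179715 − 173889)(173835 − 143641)] = √[5826 × 30194] = 13263.1159
r = -6678 / 13263.1159 ≈ -0.504

-0.504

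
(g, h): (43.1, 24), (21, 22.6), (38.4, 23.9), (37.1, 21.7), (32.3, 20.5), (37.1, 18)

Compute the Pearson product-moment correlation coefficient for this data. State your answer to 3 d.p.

n = 6, Σg = 209, Σh = 130.7, Σg² = 7569.28, Σh² = 2873.11, Σgh = 4561.78
nΣgh − ΣgΣh = 27370.68 − 27316.3 = 54.38
nΣg² − (Σg)² = 45415.68 − 43681 = 1734.68; nΣh² − (Σh)² = 17238.66 − 17082.49 = 156.17
r = 54.38 / √(1734.68 × 156.17) = 54.38 / 520.4853 ≈ 0.104

0.104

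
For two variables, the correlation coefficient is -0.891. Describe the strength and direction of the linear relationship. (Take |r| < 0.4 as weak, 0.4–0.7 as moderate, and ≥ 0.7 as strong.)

r = -0.891 < 0 so the relationship is negative.
|r| = 0.891, which falls in the strong range.

strong negative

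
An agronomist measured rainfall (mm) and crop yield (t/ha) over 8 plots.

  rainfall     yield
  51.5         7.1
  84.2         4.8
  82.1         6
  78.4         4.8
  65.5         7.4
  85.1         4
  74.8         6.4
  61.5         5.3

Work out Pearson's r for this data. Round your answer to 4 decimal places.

-0.6815

n = 8, Σx = 583.1, Σy = 45.8, Σx² = 43538.41, Σy² = 272.3, Σxy = 3268.5
nΣxy − ΣxΣy = 26148 − 26705.98 = -557.98
nΣx² − (Σx)² = 348307.28 − 340005.61 = 8301.67; nΣy² − (Σy)² = 2178.4 − 2097.64 = 80.76
r = -557.98 / √(8301.67 × 80.76) = -557.98 / 818.8058 ≈ -0.6815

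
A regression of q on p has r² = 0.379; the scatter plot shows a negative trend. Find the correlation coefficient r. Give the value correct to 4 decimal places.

-0.6156

|r| = √0.379 = 0.6156
The association is negative, so r = −0.6156.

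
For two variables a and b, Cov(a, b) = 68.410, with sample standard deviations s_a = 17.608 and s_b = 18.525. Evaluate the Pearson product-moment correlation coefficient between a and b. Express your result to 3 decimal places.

r = Cov(a,b) / (s_a · s_b) = 68.410 / (17.608 × 18.525)
  = 68.410 / 326.1882 ≈ 0.210

0.210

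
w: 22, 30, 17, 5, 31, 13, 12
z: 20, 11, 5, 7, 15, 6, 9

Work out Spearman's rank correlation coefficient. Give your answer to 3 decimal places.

0.571

Rank w: 5, 6, 4, 1, 7, 3, 2
Rank z: 7, 5, 1, 3, 6, 2, 4
d = rank(w) − rank(z): -2, 1, 3, -2, 1, 1, -2; Σd² = 24
ρ = 1 − 6Σd² / [n(n²−1)] = 1 − 6×24 / (7×48) = 1 − 144/336 ≈ 0.571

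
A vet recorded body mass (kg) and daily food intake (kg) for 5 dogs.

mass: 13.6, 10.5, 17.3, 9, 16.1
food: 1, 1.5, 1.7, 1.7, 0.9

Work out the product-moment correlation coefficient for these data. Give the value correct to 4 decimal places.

-0.3465

n = 5, Σx = 66.5, Σy = 6.8, Σx² = 934.71, Σy² = 9.84, Σxy = 88.55
nΣxy − ΣxΣy = 442.75 − 452.2 = -9.45
nΣx² − (Σx)² = 4673.55 − 4422.25 = 251.3; nΣy² − (Σy)² = 49.2 − 46.24 = 2.96
r = -9.45 / √(251.3 × 2.96) = -9.45 / 27.2736 ≈ -0.3465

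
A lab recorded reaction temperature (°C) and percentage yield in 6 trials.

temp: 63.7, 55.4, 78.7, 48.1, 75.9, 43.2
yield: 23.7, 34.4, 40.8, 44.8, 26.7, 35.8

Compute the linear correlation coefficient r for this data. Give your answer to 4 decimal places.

-0.3233

n = 6, Σx = 365, Σy = 206.2, Σx² = 23261.2, Σy² = 7411.26, Σxy = 12354.38
nΣxy − ΣxΣy = 74126.28 − 75263 = -1136.72
nΣx² − (Σx)² = 139567.2 − 133225 = 6342.2; nΣy² − (Σy)² = 44467.56 − 42518.44 = 1949.12
r = -1136.72 / √(6342.2 × 1949.12) = -1136.72 / 3515.9222 ≈ -0.3233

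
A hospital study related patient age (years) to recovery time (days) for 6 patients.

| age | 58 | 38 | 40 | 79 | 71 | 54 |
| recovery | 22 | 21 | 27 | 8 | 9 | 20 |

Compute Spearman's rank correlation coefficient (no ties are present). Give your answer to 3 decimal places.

Rank age: 4, 1, 2, 6, 5, 3
Rank recovery: 5, 4, 6, 1, 2, 3
d = rank(age) − rank(recovery): -1, -3, -4, 5, 3, 0; Σd² = 60
ρ = 1 − 6Σd² / [n(n²−1)] = 1 − 6×60 / (6×35) = 1 − 360/210 ≈ -0.714

-0.714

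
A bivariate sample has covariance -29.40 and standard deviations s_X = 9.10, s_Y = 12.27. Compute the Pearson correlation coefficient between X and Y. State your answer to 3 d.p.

-0.263

r = Cov(X,Y) / (s_X · s_Y) = -29.40 / (9.10 × 12.27)
  = -29.40 / 111.6570 ≈ -0.263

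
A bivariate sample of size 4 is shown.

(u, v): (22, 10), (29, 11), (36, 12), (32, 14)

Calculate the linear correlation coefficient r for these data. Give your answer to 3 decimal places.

0.685

n = 4, Σu = 119, Σv = 47, Σu² = 3645, Σv² = 561, Σuv = 1419
nΣuv − ΣuΣv = 5676 − 5593 = 83
nΣu² − (Σu)² = 14580 − 14161 = 419; nΣv² − (Σv)² = 2244 − 2209 = 35
r = 83 / √(419 × 35) = 83 / 121.0991 ≈ 0.685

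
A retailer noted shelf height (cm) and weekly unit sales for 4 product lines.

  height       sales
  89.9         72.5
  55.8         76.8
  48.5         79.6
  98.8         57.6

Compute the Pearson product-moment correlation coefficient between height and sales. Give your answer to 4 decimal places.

-0.8660

n = 4, Σx = 293, Σy = 286.5, Σx² = 23309.34, Σy² = 20808.41, Σxy = 20354.67
nΣxy − ΣxΣy = 81418.68 − 83944.5 = -2525.82
nΣx² − (Σx)² = 93237.36 − 85849 = 7388.36; nΣy² − (Σy)² = 83233.64 − 82082.25 = 1151.39
r = -2525.82 / √(7388.36 × 1151.39) = -2525.82 / 2916.6563 ≈ -0.8660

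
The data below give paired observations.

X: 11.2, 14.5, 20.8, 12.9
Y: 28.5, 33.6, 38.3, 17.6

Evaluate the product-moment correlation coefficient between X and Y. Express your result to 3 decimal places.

n = 4, ΣX = 59.4, ΣY = 118, ΣX² = 934.74, ΣY² = 3717.86, ΣXY = 1830.08
nΣXY − ΣXΣY = 7320.32 − 7009.2 = 311.12
nΣX² − (ΣX)² = 3738.96 − 3528.36 = 210.6; nΣY² − (ΣY)² = 14871.44 − 13924 = 947.44
r = 311.12 / √(210.6 × 947.44) = 311.12 / 446.6888 ≈ 0.697

0.697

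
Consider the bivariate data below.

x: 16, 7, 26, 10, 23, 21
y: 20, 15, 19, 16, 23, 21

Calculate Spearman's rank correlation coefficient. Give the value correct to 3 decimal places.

0.657

Rank x: 3, 1, 6, 2, 5, 4
Rank y: 4, 1, 3, 2, 6, 5
d = rank(x) − rank(y): -1, 0, 3, 0, -1, -1; Σd² = 12
ρ = 1 − 6Σd² / [n(n²−1)] = 1 − 6×12 / (6×35) = 1 − 72/210 ≈ 0.657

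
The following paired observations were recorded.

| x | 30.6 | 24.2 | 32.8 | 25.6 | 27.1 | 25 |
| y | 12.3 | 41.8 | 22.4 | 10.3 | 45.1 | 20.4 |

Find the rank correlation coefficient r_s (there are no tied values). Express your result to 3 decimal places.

-0.086

Rank x: 5, 1, 6, 3, 4, 2
Rank y: 2, 5, 4, 1, 6, 3
d = rank(x) − rank(y): 3, -4, 2, 2, -2, -1; Σd² = 38
ρ = 1 − 6Σd² / [n(n²−1)] = 1 − 6×38 / (6×35) = 1 − 228/210 ≈ -0.086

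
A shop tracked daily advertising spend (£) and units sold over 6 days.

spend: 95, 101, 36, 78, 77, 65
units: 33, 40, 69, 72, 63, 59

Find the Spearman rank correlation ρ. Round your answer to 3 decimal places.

Rank spend: 5, 6, 1, 4, 3, 2
Rank units: 1, 2, 5, 6, 4, 3
d = rank(spend) − rank(units): 4, 4, -4, -2, -1, -1; Σd² = 54
ρ = 1 − 6Σd² / [n(n²−1)] = 1 − 6×54 / (6×35) = 1 − 324/210 ≈ -0.543

-0.543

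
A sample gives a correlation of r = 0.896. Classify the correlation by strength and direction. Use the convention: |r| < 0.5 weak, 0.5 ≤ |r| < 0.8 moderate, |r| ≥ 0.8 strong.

strong positive

r = 0.896 > 0 so the relationship is positive.
|r| = 0.896, which falls in the strong range.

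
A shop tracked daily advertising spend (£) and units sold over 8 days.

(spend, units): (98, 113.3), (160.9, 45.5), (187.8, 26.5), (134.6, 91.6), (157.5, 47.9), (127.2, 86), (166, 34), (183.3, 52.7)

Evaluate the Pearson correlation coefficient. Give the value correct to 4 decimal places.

-0.9262

n = 8, Σx = 1215.3, Σy = 497.5, Σx² = 191019.79, Σy² = 37623.65, Σxy = 69517.77
nΣxy − ΣxΣy = 556142.16 − 604611.75 = -48469.59
nΣx² − (Σx)² = 1528158.32 − 1476954.09 = 51204.23; nΣy² − (Σy)² = 300989.2 − 247506.25 = 53482.95
r = -48469.59 / √(51204.23 × 53482.95) = -48469.59 / 52331.1883 ≈ -0.9262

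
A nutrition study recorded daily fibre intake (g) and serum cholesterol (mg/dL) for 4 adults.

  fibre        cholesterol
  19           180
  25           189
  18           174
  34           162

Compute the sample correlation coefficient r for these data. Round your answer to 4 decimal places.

-0.5407

n = 4, Σx = 96, Σy = 705, Σx² = 2466, Σy² = 124641, Σxy = 16785
nΣxy − ΣxΣy = 67140 − 67680 = -540
nΣx² − (Σx)² = 9864 − 9216 = 648; nΣy² − (Σy)² = 498564 − 497025 = 1539
r = -540 / √(648 × 1539) = -540 / 998.6351 ≈ -0.5407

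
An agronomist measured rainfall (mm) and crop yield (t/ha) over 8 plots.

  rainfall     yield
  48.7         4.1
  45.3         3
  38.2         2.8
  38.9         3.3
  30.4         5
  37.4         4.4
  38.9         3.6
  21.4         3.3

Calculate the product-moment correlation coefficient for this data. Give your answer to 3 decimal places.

n = 8, Σx = 299.2, Σy = 29.5, Σx² = 11690.32, Σy² = 112.75, Σxy = 1098.12
nΣxy − ΣxΣy = 8784.96 − 8826.4 = -41.44
nΣx² − (Σx)² = 93522.56 − 89520.64 = 4001.92; nΣy² − (Σy)² = 902 − 870.25 = 31.75
r = -41.44 / √(4001.92 × 31.75) = -41.44 / 356.4561 ≈ -0.116

-0.116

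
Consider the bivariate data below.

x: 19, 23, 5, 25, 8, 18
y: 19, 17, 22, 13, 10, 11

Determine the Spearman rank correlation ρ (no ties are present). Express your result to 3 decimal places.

Rank x: 4, 5, 1, 6, 2, 3
Rank y: 5, 4, 6, 3, 1, 2
d = rank(x) − rank(y): -1, 1, -5, 3, 1, 1; Σd² = 38
ρ = 1 − 6Σd² / [n(n²−1)] = 1 − 6×38 / (6×35) = 1 − 228/210 ≈ -0.086

-0.086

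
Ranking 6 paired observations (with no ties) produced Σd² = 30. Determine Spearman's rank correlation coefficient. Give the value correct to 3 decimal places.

ρ = 1 − 6Σd² / [n(n²−1)] = 1 − 6×30 / (6×35)
  = 1 − 180/210 = 1 − 0.8571 ≈ 0.143

0.143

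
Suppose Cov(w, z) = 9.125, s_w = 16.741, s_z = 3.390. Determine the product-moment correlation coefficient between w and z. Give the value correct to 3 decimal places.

r = Cov(w,z) / (s_w · s_z) = 9.125 / (16.741 × 3.390)
  = 9.125 / 56.7520 ≈ 0.161

0.161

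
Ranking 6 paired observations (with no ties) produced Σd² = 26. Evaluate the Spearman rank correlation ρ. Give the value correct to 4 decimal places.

ρ = 1 − 6Σd² / [n(n²−1)] = 1 − 6×26 / (6×35)
  = 1 − 156/210 = 1 − 0.74286 ≈ 0.2571

0.2571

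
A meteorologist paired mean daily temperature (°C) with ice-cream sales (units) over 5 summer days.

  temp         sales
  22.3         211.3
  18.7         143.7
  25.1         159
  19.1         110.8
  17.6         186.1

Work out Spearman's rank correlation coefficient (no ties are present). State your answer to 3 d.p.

0.100

Rank temp: 4, 2, 5, 3, 1
Rank sales: 5, 2, 3, 1, 4
d = rank(temp) − rank(sales): -1, 0, 2, 2, -3; Σd² = 18
ρ = 1 − 6Σd² / [n(n²−1)] = 1 − 6×18 / (5×24) = 1 − 108/120 ≈ 0.100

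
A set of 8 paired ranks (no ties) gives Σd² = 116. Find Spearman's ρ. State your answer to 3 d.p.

ρ = 1 − 6Σd² / [n(n²−1)] = 1 − 6×116 / (8×63)
  = 1 − 696/504 = 1 − 1.3810 ≈ -0.381

-0.381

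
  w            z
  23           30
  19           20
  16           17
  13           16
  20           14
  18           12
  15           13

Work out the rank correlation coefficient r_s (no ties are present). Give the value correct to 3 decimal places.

Rank w: 7, 5, 3, 1, 6, 4, 2
Rank z: 7, 6, 5, 4, 3, 1, 2
d = rank(w) − rank(z): 0, -1, -2, -3, 3, 3, 0; Σd² = 32
ρ = 1 − 6Σd² / [n(n²−1)] = 1 − 6×32 / (7×48) = 1 − 192/336 ≈ 0.429

0.429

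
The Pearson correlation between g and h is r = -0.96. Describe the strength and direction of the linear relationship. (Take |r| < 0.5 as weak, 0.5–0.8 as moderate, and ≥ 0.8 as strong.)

r = -0.96 < 0 so the relationship is negative.
|r| = 0.96, which falls in the strong range.

strong negative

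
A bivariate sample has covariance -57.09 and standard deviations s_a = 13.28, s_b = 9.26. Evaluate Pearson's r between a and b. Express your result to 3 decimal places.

r = Cov(a,b) / (s_a · s_b) = -57.09 / (13.28 × 9.26)
  = -57.09 / 122.9728 ≈ -0.464

-0.464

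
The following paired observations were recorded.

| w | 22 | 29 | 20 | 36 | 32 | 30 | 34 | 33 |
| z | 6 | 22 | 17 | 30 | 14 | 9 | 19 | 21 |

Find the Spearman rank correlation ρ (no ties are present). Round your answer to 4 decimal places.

Rank w: 2, 3, 1, 8, 5, 4, 7, 6
Rank z: 1, 7, 4, 8, 3, 2, 5, 6
d = rank(w) − rank(z): 1, -4, -3, 0, 2, 2, 2, 0; Σd² = 38
ρ = 1 − 6Σd² / [n(n²−1)] = 1 − 6×38 / (8×63) = 1 − 228/504 ≈ 0.5476

0.5476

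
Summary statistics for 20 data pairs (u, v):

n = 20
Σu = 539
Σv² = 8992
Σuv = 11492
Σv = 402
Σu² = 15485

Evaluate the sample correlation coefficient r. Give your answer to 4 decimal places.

0.7038

r = (nΣuv − ΣuΣv) / √[(nΣu² − (Σu)²)(nΣv² − (Σv)²)]
Numerator: 20×11492 − 539×402 = 13162
Denominator: √[(309700 − 290521)(179840 − 161604)] = √[19179 × 18236] = 18701.5573
r = 13162 / 18701.5573 ≈ 0.7038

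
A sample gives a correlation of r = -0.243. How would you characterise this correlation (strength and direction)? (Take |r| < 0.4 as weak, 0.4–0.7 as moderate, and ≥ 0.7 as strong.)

weak negative

r = -0.243 < 0 so the relationship is negative.
|r| = 0.243, which falls in the weak range.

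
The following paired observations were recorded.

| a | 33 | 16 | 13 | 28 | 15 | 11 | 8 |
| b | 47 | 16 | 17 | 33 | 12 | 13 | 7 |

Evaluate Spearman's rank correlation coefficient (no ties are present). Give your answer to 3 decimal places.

Rank a: 7, 5, 3, 6, 4, 2, 1
Rank b: 7, 4, 5, 6, 2, 3, 1
d = rank(a) − rank(b): 0, 1, -2, 0, 2, -1, 0; Σd² = 10
ρ = 1 − 6Σd² / [n(n²−1)] = 1 − 6×10 / (7×48) = 1 − 60/336 ≈ 0.821

0.821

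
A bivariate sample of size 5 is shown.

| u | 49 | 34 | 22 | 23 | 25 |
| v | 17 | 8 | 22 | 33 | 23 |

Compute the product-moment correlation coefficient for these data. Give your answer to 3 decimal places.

-0.553

n = 5, Σu = 153, Σv = 103, Σu² = 5195, Σv² = 2455, Σuv = 2923
nΣuv − ΣuΣv = 14615 − 15759 = -1144
nΣu² − (Σu)² = 25975 − 23409 = 2566; nΣv² − (Σv)² = 12275 − 10609 = 1666
r = -1144 / √(2566 × 1666) = -1144 / 2067.5967 ≈ -0.553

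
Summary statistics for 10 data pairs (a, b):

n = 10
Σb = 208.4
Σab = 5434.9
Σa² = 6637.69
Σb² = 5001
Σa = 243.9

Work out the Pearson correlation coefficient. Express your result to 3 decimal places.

r = (nΣab − ΣaΣb) / √[(nΣa² − (Σa)²)(nΣb² − (Σb)²)]
Numerator: 10×5434.9 − 243.9×208.4 = 3520.24
Denominator: √[(66376.9 − 59487.21)(50010 − 43430.56)] = √[6889.69 × 6579.44] = 6732.7782
r = 3520.24 / 6732.7782 ≈ 0.523

0.523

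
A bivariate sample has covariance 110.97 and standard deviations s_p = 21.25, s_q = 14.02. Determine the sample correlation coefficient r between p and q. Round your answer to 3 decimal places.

r = Cov(p,q) / (s_p · s_q) = 110.97 / (21.25 × 14.02)
  = 110.97 / 297.9250 ≈ 0.372

0.372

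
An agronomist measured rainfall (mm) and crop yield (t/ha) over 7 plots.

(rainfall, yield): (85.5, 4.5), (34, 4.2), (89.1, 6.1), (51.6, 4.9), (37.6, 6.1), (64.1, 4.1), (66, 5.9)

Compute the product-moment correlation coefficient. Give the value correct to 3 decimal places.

n = 7, Σx = 427.9, Σy = 35.8, Σx² = 28946.19, Σy² = 187.94, Σxy = 2205.47
nΣxy − ΣxΣy = 15438.29 − 15318.82 = 119.47
nΣx² − (Σx)² = 202623.33 − 183098.41 = 19524.92; nΣy² − (Σy)² = 1315.58 − 1281.64 = 33.94
r = 119.47 / √(19524.92 × 33.94) = 119.47 / 814.0490 ≈ 0.147

0.147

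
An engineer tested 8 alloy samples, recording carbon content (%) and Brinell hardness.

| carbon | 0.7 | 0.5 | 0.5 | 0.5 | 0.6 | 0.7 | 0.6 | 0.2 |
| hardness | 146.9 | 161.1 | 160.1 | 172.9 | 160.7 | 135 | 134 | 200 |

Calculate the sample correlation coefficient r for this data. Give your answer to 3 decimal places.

-0.907

n = 8, Σx = 4.3, Σy = 1270.7, Σx² = 2.49, Σy² = 205064.73, Σxy = 661.2
nΣxy − ΣxΣy = 5289.6 − 5464.01 = -174.41
nΣx² − (Σx)² = 19.92 − 18.49 = 1.43; nΣy² − (Σy)² = 1640517.84 − 1614678.49 = 25839.35
r = -174.41 / √(1.43 × 25839.35) = -174.41 / 192.2245 ≈ -0.907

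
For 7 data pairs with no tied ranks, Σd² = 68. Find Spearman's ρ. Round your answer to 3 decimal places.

ρ = 1 − 6Σd² / [n(n²−1)] = 1 − 6×68 / (7×48)
  = 1 − 408/336 = 1 − 1.2143 ≈ -0.214

-0.214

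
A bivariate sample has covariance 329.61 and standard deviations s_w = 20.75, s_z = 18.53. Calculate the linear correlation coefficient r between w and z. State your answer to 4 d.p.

0.8572

r = Cov(w,z) / (s_w · s_z) = 329.61 / (20.75 × 18.53)
  = 329.61 / 384.4975 ≈ 0.8572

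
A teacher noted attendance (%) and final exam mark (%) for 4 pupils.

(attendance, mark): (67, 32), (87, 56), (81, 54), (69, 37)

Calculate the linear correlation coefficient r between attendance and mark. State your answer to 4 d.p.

n = 4, Σx = 304, Σy = 179, Σx² = 23380, Σy² = 8445, Σxy = 13943
nΣxy − ΣxΣy = 55772 − 54416 = 1356
nΣx² − (Σx)² = 93520 − 92416 = 1104; nΣy² − (Σy)² = 33780 − 32041 = 1739
r = 1356 / √(1104 × 1739) = 1356 / 1385.5887 ≈ 0.9786

0.9786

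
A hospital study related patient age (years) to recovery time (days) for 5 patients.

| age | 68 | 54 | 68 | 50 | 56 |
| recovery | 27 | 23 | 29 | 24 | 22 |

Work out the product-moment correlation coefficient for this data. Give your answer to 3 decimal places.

n = 5, Σx = 296, Σy = 125, Σx² = 17800, Σy² = 3159, Σxy = 7482
nΣxy − ΣxΣy = 37410 − 37000 = 410
nΣx² − (Σx)² = 89000 − 87616 = 1384; nΣy² − (Σy)² = 15795 − 15625 = 170
r = 410 / √(1384 × 170) = 410 / 485.0567 ≈ 0.845

0.845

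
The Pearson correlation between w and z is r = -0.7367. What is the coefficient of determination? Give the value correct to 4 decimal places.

r² = (-0.7367)² = 0.5427

0.5427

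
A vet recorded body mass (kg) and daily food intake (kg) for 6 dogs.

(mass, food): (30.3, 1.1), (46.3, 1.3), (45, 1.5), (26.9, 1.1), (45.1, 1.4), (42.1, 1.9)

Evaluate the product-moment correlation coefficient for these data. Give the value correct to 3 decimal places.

n = 6, Σx = 235.7, Σy = 8.3, Σx² = 9616.81, Σy² = 11.93, Σxy = 333.74
nΣxy − ΣxΣy = 2002.44 − 1956.31 = 46.13
nΣx² − (Σx)² = 57700.86 − 55554.49 = 2146.37; nΣy² − (Σy)² = 71.58 − 68.89 = 2.69
r = 46.13 / √(2146.37 × 2.69) = 46.13 / 75.9851 ≈ 0.607

0.607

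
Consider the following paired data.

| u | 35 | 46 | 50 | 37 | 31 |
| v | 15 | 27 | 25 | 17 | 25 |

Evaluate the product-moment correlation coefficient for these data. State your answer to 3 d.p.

0.484

n = 5, Σu = 199, Σv = 109, Σu² = 8171, Σv² = 2493, Σuv = 4421
nΣuv − ΣuΣv = 22105 − 21691 = 414
nΣu² − (Σu)² = 40855 − 39601 = 1254; nΣv² − (Σv)² = 12465 − 11881 = 584
r = 414 / √(1254 × 584) = 414 / 855.7663 ≈ 0.484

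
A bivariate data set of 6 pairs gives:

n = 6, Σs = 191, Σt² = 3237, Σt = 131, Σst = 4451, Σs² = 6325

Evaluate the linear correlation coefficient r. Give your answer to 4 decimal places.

r = (nΣst − ΣsΣt) / √[(nΣs² − (Σs)²)(nΣt² − (Σt)²)]
Numerator: 6×4451 − 191×131 = 1685
Denominator: √[(37950 − 36481)(19422 − 17161)] = √[1469 × 2261] = 1822.4733
r = 1685 / 1822.4733 ≈ 0.9246

0.9246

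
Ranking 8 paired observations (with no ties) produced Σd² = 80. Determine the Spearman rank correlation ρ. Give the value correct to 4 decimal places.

0.0476

ρ = 1 − 6Σd² / [n(n²−1)] = 1 − 6×80 / (8×63)
  = 1 − 480/504 = 1 − 0.95238 ≈ 0.0476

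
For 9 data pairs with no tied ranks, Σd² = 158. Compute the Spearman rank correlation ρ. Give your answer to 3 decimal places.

ρ = 1 − 6Σd² / [n(n²−1)] = 1 − 6×158 / (9×80)
  = 1 − 948/720 = 1 − 1.3167 ≈ -0.317

-0.317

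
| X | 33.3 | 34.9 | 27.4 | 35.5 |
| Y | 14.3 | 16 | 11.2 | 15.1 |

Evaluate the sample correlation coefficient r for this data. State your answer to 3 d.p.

n = 4, ΣX = 131.1, ΣY = 56.6, ΣX² = 4337.91, ΣY² = 813.94, ΣXY = 1877.52
nΣXY − ΣXΣY = 7510.08 − 7420.26 = 89.82
nΣX² − (ΣX)² = 17351.64 − 17187.21 = 164.43; nΣY² − (ΣY)² = 3255.76 − 3203.56 = 52.2
r = 89.82 / √(164.43 × 52.2) = 89.82 / 92.6458 ≈ 0.969

0.969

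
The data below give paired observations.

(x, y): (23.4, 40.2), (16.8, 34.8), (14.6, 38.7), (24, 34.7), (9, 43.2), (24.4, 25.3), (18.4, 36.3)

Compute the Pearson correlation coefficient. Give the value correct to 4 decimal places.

n = 7, Σx = 130.6, Σy = 253.2, Σx² = 2633.88, Σy² = 9352.88, Σxy = 4597.18
nΣxy − ΣxΣy = 32180.26 − 33067.92 = -887.66
nΣx² − (Σx)² = 18437.16 − 17056.36 = 1380.8; nΣy² − (Σy)² = 65470.16 − 64110.24 = 1359.92
r = -887.66 / √(1380.8 × 1359.92) = -887.66 / 1370.3202 ≈ -0.6478

-0.6478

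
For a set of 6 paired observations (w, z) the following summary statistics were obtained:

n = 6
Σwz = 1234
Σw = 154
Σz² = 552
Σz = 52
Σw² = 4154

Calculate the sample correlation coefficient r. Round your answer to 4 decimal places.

-0.7048

r = (nΣwz − ΣwΣz) / √[(nΣw² − (Σw)²)(nΣz² − (Σz)²)]
Numerator: 6×1234 − 154×52 = -604
Denominator: √[(24924 − 23716)(3312 − 2704)] = √[1208 × 608] = 857.0088
r = -604 / 857.0088 ≈ -0.7048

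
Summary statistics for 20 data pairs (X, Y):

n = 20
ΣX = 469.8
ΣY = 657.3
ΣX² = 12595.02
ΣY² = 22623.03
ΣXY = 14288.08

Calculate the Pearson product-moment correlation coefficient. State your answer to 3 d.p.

r = (nΣXY − ΣXΣY) / √[(nΣX² − (ΣX)²)(nΣY² − (ΣY)²)]
Numerator: 20×14288.08 − 469.8×657.3 = -23037.94
Denominator: √[(251900.4 − 220712.04)(452460.6 − 432043.29)] = √[31188.36 × 20417.31] = 25234.5480
r = -23037.94 / 25234.5480 ≈ -0.913

-0.913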